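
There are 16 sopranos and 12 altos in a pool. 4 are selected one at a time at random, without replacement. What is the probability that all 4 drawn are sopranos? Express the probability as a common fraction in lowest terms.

4/45

Multiply the conditional probabilities at each draw: 16/28 · 15/27 · 14/26 · 13/25 = 43680/491400 = 4/45.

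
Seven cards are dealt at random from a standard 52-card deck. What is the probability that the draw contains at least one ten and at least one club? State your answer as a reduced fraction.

There are C(52,7) = 133784560 possible draws.
By inclusion-exclusion on the complements, draws missing all tens or all clubs: C(48,7) + C(39,7) − C(36,7) = 73629072 + 15380937 − 8347680 = 80662329.
So draws with at least one of each: 133784560 − 80662329 = 53122231, probability 53122231/133784560.

53122231/133784560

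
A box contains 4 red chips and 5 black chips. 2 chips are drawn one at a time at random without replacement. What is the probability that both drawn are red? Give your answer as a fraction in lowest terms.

1/6

Multiply the conditional probabilities at each draw: 4/9 · 3/8 = 12/72 = 1/6.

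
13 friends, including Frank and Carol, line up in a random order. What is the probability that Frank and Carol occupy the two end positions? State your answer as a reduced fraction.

1/78

There are 13! = 6227020800 arrangements.
Place Frank and Carol at the ends in 2 ways, arrange the remaining 11 in 11! = 39916800 ways: 2·39916800 = 79833600.
Probability = 79833600/6227020800 = 1/78.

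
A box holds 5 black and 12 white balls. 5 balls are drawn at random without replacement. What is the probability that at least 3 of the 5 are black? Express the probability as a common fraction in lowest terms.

103/884

Total selections: C(17,5) = 6188.
Favorable selections (at least 3 black): C(5,3)·C(12,2) + C(5,4)·C(12,1) + C(5,5)·C(12,0) = 660 + 60 + 1 = 721.
Probability = 721/6188 = 103/884.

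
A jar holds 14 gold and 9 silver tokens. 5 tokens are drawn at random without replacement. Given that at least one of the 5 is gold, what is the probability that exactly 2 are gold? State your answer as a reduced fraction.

Work in counts. Selections with at least one gold: C(23,5) − C(9,5) = 33649 − 126 = 33523.
Of those, selections where exactly 2 are gold: C(14,2)·C(9,3) = 91·84 = 7644.
Conditional probability = 7644/33523 = 1092/4789.

1092/4789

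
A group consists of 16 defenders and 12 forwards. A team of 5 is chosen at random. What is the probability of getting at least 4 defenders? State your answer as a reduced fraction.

4/15

Total selections: C(28,5) = 98280.
Favorable selections (at least 4 defenders): C(16,4)·C(12,1) + C(16,5)·C(12,0) = 21840 + 4368 = 26208.
Probability = 26208/98280 = 4/15.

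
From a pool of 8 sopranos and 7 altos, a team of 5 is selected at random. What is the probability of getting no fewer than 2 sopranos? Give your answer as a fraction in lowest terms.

386/429

There are C(15,5) = 3003 ways to choose the 5.
Count the complement (fewer than 2 sopranos): C(8,0)·C(7,5) + C(8,1)·C(7,4) = 21 + 280 = 301.
Probability = 1 − 301/3003 = 2702/3003 = 386/429.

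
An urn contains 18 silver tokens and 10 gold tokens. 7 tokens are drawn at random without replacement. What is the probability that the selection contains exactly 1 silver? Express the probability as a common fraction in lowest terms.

Total number of selections: C(28,7) = 1184040.
Selections with exactly 1 silver: choose 1 of the 18 silver and 6 of the 10 gold, C(18,1)·C(10,6) = 18·210 = 3780.
Probability = 3780/1184040 = 21/6578.

21/6578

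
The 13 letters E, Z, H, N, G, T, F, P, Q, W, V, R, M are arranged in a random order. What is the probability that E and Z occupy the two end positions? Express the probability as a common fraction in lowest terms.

1/78

There are 13! = 6227020800 arrangements.
Place E and Z at the ends in 2 ways, arrange the remaining 11 in 11! = 39916800 ways: 2·39916800 = 79833600.
Probability = 79833600/6227020800 = 1/78.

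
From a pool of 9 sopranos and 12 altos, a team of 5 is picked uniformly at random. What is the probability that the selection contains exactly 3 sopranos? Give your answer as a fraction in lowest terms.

The sample space is all 5-subsets of the 21: C(21,5) = 20349.
Selections with exactly 3 sopranos: choose 3 of the 9 sopranos and 2 of the 12 altos, C(9,3)·C(12,2) = 84·66 = 5544.
Probability = 5544/20349 = 88/323.

88/323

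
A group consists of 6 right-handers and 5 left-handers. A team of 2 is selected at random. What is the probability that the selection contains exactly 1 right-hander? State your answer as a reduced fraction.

There are C(11,2) = 55 ways to choose 2 from 11.
Selections with exactly 1 right-hander: choose 1 of the 6 right-handers and 1 of the 5 left-handers, C(6,1)·C(5,1) = 6·5 = 30.
Probability = 30/55 = 6/11.

6/11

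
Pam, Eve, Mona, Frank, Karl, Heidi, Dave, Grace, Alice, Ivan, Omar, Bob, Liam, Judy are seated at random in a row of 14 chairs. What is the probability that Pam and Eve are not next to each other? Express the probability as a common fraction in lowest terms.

6/7

There are 14! = 87178291200 arrangements.
Arrangements with Pam and Eve adjacent: 2·13! = 12454041600.
So not adjacent: 87178291200 − 12454041600 = 74724249600, probability 74724249600/87178291200 = 6/7.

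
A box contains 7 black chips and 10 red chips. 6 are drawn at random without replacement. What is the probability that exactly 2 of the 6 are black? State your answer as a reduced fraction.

There are C(17,6) = 12376 ways to choose 6 from 17.
Selections with exactly 2 black: choose 2 of the 7 black and 4 of the 10 red, C(7,2)·C(10,4) = 21·210 = 4410.
Probability = 4410/12376 = 315/884.

315/884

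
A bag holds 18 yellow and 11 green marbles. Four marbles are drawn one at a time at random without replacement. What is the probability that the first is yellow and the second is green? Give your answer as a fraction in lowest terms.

99/406

Multiply the conditional probabilities at each draw: 18/29 · 11/28 = 198/812 = 99/406.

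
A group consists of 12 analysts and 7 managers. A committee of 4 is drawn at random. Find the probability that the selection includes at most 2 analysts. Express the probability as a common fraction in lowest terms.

There are C(19,4) = 3876 ways to choose the 4.
Count the complement (more than 2 analysts): C(12,3)·C(7,1) + C(12,4)·C(7,0) = 1540 + 495 = 2035.
Probability = 1 − 2035/3876 = 1841/3876.

1841/3876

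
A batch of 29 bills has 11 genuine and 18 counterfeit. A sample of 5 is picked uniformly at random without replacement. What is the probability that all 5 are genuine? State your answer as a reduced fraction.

22/5655

There are C(29,5) = 118755 possible selections.
Selections with all genuine: C(11,5) = 462.
Probability = 462/118755 = 22/5655.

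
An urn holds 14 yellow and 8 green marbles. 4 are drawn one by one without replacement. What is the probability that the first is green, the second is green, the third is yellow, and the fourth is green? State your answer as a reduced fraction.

Multiply the conditional probabilities at each draw: 8/22 · 7/21 · 14/20 · 6/19 = 4704/175560 = 28/1045.

28/1045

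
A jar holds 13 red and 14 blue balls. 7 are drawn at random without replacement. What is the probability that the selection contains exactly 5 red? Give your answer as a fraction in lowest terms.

There are C(27,7) = 888030 ways to choose 7 from 27.
Selections with exactly 5 red: choose 5 of the 13 red and 2 of the 14 blue, C(13,5)·C(14,2) = 1287·91 = 117117.
Probability = 117117/888030 = 91/690.

91/690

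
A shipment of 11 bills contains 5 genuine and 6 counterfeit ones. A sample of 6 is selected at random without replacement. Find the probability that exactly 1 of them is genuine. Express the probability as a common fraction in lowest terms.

5/77

The sample space is all 6-subsets of the 11: C(11,6) = 462.
Selections with exactly 1 genuine: choose 1 of the 5 genuine and 5 of the 6 counterfeit, C(5,1)·C(6,5) = 5·6 = 30.
Probability = 30/462 = 5/77.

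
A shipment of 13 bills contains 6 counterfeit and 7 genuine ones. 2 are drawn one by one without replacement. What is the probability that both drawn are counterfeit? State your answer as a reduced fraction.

5/26

Multiply the conditional probabilities at each draw: 6/13 · 5/12 = 30/156 = 5/26.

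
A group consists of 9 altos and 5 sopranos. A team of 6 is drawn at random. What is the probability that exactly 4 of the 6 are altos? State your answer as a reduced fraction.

Total number of selections: C(14,6) = 3003.
Selections with exactly 4 altos: choose 4 of the 9 altos and 2 of the 5 sopranos, C(9,4)·C(5,2) = 126·10 = 1260.
Probability = 1260/3003 = 60/143.

60/143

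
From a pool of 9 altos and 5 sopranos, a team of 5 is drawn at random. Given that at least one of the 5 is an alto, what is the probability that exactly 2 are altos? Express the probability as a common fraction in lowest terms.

120/667

Work in counts. Selections with at least one alto: C(14,5) − C(5,5) = 2002 − 1 = 2001.
Of those, selections where exactly 2 are altos: C(9,2)·C(5,3) = 36·10 = 360.
Conditional probability = 360/2001 = 120/667.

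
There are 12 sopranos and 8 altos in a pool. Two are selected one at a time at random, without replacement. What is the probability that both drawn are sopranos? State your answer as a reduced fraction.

Multiply the conditional probabilities at each draw: 12/20 · 11/19 = 132/380 = 33/95.

33/95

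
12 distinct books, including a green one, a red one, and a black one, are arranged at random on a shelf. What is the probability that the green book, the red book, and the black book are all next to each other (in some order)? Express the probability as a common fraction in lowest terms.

There are 12! = 479001600 arrangements.
Treat the three as one block: 10! placements × 3! orders within the block = 3628800·6 = 21772800.
Probability = 21772800/479001600 = 1/22.

1/22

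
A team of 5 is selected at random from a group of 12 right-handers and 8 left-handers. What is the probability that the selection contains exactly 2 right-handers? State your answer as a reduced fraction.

There are C(20,5) = 15504 ways to choose 5 from 20.
Selections with exactly 2 right-handers: choose 2 of the 12 right-handers and 3 of the 8 left-handers, C(12,2)·C(8,3) = 66·56 = 3696.
Probability = 3696/15504 = 77/323.

77/323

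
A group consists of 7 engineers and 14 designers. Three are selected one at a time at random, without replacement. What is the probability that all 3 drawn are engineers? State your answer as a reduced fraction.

Multiply the conditional probabilities at each draw: 7/21 · 6/20 · 5/19 = 210/7980 = 1/38.

1/38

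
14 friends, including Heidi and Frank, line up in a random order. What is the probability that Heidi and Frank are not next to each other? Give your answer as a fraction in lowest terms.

6/7

There are 14! = 87178291200 arrangements.
Arrangements with Heidi and Frank adjacent: 2·13! = 12454041600.
So not adjacent: 87178291200 − 12454041600 = 74724249600, probability 74724249600/87178291200 = 6/7.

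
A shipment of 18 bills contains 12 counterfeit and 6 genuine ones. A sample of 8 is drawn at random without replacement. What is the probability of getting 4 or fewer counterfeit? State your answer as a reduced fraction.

There are C(18,8) = 43758 ways to choose the 8.
Favorable selections (4 or fewer counterfeit): C(12,2)·C(6,6) + C(12,3)·C(6,5) + C(12,4)·C(6,4) = 66 + 1320 + 7425 = 8811.
Probability = 8811/43758 = 89/442.

89/442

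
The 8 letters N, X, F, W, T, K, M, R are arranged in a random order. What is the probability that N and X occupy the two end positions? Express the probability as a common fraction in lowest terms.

There are 8! = 40320 arrangements.
Place N and X at the ends in 2 ways, arrange the remaining 6 in 6! = 720 ways: 2·720 = 1440.
Probability = 1440/40320 = 1/28.

1/28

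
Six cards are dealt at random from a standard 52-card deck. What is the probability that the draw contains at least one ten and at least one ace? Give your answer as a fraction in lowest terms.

718637/5089630

There are C(52,6) = 20358520 possible draws.
By inclusion-exclusion on the complements, draws missing all tens or all aces: C(48,6) + C(48,6) − C(44,6) = 12271512 + 12271512 − 7059052 = 17483972.
So draws with at least one of each: 20358520 − 17483972 = 2874548, probability 2874548/20358520 = 718637/5089630.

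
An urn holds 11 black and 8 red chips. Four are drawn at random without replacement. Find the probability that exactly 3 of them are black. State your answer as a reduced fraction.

110/323

There are C(19,4) = 3876 ways to choose 4 from 19.
Selections with exactly 3 black: choose 3 of the 11 black and 1 of the 8 red, C(11,3)·C(8,1) = 165·8 = 1320.
Probability = 1320/3876 = 110/323.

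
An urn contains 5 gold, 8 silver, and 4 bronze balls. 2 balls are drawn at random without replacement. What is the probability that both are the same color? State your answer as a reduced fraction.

There are C(17,2) = 136 ways to draw 2 balls.
All same color: C(5,2) + C(8,2) + C(4,2) = 10 + 28 + 6 = 44.
Probability = 44/136 = 11/34.

11/34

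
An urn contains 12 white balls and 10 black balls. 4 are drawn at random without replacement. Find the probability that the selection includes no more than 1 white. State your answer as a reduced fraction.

Total selections: C(22,4) = 7315.
Favorable selections (no more than 1 white): C(12,0)·C(10,4) + C(12,1)·C(10,3) = 210 + 1440 = 1650.
Probability = 1650/7315 = 30/133.

30/133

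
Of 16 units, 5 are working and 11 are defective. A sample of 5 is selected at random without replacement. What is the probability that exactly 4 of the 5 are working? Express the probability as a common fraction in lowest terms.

The sample space is all 5-subsets of the 16: C(16,5) = 4368.
Selections with exactly 4 working: choose 4 of the 5 working and 1 of the 11 defective, C(5,4)·C(11,1) = 5·11 = 55.
Probability = 55/4368.

55/4368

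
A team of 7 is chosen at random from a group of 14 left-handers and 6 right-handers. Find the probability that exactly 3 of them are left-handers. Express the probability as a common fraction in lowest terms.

91/1292

Total number of selections: C(20,7) = 77520.
Selections with exactly 3 left-handers: choose 3 of the 14 left-handers and 4 of the 6 right-handers, C(14,3)·C(6,4) = 364·15 = 5460.
Probability = 5460/77520 = 91/1292.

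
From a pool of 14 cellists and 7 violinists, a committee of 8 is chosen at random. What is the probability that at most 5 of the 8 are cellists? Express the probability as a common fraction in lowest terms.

Total selections: C(21,8) = 203490.
Count the complement (more than 5 cellists): C(14,6)·C(7,2) + C(14,7)·C(7,1) + C(14,8)·C(7,0) = 63063 + 24024 + 3003 = 90090.
Probability = 1 − 90090/203490 = 113400/203490 = 180/323.

180/323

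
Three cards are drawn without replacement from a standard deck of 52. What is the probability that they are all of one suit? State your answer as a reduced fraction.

There are C(52,3) = 22100 possible 3-card hands.
Hands of one suit: 4 suits × C(13,3) = 4·286 = 1144.
Probability = 1144/22100 = 22/425.

22/425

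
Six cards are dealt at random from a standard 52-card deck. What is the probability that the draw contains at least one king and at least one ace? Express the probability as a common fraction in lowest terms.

718637/5089630

There are C(52,6) = 20358520 possible draws.
By inclusion-exclusion on the complements, draws missing all kings or all aces: C(48,6) + C(48,6) − C(44,6) = 12271512 + 12271512 − 7059052 = 17483972.
So draws with at least one of each: 20358520 − 17483972 = 2874548, probability 2874548/20358520 = 718637/5089630.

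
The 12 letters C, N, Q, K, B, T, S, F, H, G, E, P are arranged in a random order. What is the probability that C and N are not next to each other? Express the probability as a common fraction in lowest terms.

5/6

There are 12! = 479001600 arrangements.
Arrangements with C and N adjacent: 2·11! = 79833600.
So not adjacent: 479001600 − 79833600 = 399168000, probability 399168000/479001600 = 5/6.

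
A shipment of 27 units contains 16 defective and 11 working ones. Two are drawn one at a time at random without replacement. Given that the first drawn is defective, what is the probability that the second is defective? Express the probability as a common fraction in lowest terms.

15/26

After removing one defective, 26 remain: 15 defective and 11 working.
So the probability the next is defective is 15/26.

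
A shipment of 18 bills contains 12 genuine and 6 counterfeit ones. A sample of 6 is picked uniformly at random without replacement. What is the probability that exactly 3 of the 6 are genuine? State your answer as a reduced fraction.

Total number of selections: C(18,6) = 18564.
Selections with exactly 3 genuine: choose 3 of the 12 genuine and 3 of the 6 counterfeit, C(12,3)·C(6,3) = 220·20 = 4400.
Probability = 4400/18564 = 1100/4641.

1100/4641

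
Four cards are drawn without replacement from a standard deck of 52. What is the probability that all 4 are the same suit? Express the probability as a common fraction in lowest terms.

There are C(52,4) = 270725 possible 4-card hands.
Hands of one suit: 4 suits × C(13,4) = 4·715 = 2860.
Probability = 2860/270725 = 44/4165.

44/4165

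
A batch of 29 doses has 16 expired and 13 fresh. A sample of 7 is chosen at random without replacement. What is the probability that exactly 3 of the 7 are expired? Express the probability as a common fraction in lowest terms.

1540/6003

The sample space is all 7-subsets of the 29: C(29,7) = 1560780.
Selections with exactly 3 expired: choose 3 of the 16 expired and 4 of the 13 fresh, C(16,3)·C(13,4) = 560·715 = 400400.
Probability = 400400/1560780 = 1540/6003.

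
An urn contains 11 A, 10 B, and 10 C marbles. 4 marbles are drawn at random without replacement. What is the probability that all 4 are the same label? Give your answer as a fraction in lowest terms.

150/6293

There are C(31,4) = 31465 ways to draw 4 marbles.
All same label: C(11,4) + C(10,4) + C(10,4) = 330 + 210 + 210 = 750.
Probability = 750/31465 = 150/6293.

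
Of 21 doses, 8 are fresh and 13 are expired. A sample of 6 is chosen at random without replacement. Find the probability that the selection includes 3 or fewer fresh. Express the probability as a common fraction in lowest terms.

286/323

Total selections: C(21,6) = 54264.
Favorable selections (3 or fewer fresh): C(8,0)·C(13,6) + C(8,1)·C(13,5) + C(8,2)·C(13,4) + C(8,3)·C(13,3) = 1716 + 10296 + 20020 + 16016 = 48048.
Probability = 48048/54264 = 286/323.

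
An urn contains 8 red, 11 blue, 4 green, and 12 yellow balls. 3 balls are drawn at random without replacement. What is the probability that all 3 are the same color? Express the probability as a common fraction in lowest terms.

There are C(35,3) = 6545 ways to draw 3 balls.
All same color: C(8,3) + C(11,3) + C(4,3) + C(12,3) = 56 + 165 + 4 + 220 = 445.
Probability = 445/6545 = 89/1309.

89/1309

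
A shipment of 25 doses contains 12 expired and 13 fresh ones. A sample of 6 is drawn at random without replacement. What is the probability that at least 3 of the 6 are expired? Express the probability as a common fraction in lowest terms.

205/322

Total selections: C(25,6) = 177100.
Favorable selections (at least 3 expired): C(12,3)·C(13,3) + C(12,4)·C(13,2) + C(12,5)·C(13,1) + C(12,6)·C(13,0) = 62920 + 38610 + 10296 + 924 = 112750.
Probability = 112750/177100 = 205/322.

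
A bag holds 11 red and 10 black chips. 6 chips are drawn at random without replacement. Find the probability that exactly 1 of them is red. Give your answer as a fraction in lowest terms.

33/646

Total number of selections: C(21,6) = 54264.
Selections with exactly 1 red: choose 1 of the 11 red and 5 of the 10 black, C(11,1)·C(10,5) = 11·252 = 2772.
Probability = 2772/54264 = 33/646.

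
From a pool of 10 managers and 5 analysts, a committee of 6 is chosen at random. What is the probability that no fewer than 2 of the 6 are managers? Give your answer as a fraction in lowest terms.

999/1001

Total selections: C(15,6) = 5005.
The complement is exactly 1 managers: C(10,1)·C(5,5) = 10.
Probability = 1 − 10/5005 = 4995/5005 = 999/1001.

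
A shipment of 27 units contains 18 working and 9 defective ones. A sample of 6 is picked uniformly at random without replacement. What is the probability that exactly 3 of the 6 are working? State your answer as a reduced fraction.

Total number of selections: C(27,6) = 296010.
Selections with exactly 3 working: choose 3 of the 18 working and 3 of the 9 defective, C(18,3)·C(9,3) = 816·84 = 68544.
Probability = 68544/296010 = 3808/16445.

3808/16445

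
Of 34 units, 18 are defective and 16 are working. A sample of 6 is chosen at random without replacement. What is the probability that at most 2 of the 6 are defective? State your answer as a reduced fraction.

5369/19778

Total selections: C(34,6) = 1344904.
Favorable selections (at most 2 defective): C(18,0)·C(16,6) + C(18,1)·C(16,5) + C(18,2)·C(16,4) = 8008 + 78624 + 278460 = 365092.
Probability = 365092/1344904 = 5369/19778.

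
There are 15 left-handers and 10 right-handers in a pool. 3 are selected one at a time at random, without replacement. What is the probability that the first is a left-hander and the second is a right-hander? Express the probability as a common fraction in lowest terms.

Multiply the conditional probabilities at each draw: 15/25 · 10/24 = 150/600 = 1/4.

1/4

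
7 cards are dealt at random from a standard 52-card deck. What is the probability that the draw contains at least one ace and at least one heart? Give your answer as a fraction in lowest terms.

There are C(52,7) = 133784560 possible draws.
By inclusion-exclusion on the complements, draws missing all aces or all hearts: C(48,7) + C(39,7) − C(36,7) = 73629072 + 15380937 − 8347680 = 80662329.
So draws with at least one of each: 133784560 − 80662329 = 53122231, probability 53122231/133784560.

53122231/133784560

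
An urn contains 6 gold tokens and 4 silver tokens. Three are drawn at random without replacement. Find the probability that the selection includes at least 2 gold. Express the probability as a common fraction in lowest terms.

There are C(10,3) = 120 ways to choose the 3.
Favorable selections (at least 2 gold): C(6,2)·C(4,1) + C(6,3)·C(4,0) = 60 + 20 = 80.
Probability = 80/120 = 2/3.

2/3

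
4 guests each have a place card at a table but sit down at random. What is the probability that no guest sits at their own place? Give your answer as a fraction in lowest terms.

There are 4! = 24 seatings.
By inclusion-exclusion, seatings with no fixed points: C(4,0)·4! − C(4,1)·3! + C(4,2)·2! − C(4,3)·1! + C(4,4)·0! = 9.
Probability = 9/24 = 3/8.

3/8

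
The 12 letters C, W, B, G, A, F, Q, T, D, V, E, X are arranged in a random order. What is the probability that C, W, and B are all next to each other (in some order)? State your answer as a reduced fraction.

There are 12! = 479001600 arrangements.
Treat the three as one block: 10! placements × 3! orders within the block = 3628800·6 = 21772800.
Probability = 21772800/479001600 = 1/22.

1/22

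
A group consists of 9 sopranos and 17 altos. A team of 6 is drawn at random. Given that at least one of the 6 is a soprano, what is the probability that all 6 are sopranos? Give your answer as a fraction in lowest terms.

Work in counts. Selections with at least one soprano: C(26,6) − C(17,6) = 230230 − 12376 = 217854.
Of those, selections where all 6 are sopranos: C(9,6) = 84.
Conditional probability = 84/217854 = 2/5187.

2/5187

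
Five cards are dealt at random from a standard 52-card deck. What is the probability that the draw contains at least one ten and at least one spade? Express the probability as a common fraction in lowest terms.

229297/866320

There are C(52,5) = 2598960 possible draws.
By inclusion-exclusion on the complements, draws missing all tens or all spades: C(48,5) + C(39,5) − C(36,5) = 1712304 + 575757 − 376992 = 1911069.
So draws with at least one of each: 2598960 − 1911069 = 687891, probability 687891/2598960 = 229297/866320.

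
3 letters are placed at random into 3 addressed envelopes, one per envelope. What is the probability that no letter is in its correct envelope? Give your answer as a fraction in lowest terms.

There are 3! = 6 assignments.
By inclusion-exclusion, assignments with no fixed points: C(3,0)·3! − C(3,1)·2! + C(3,2)·1! − C(3,3)·0! = 2.
Probability = 2/6 = 1/3.

1/3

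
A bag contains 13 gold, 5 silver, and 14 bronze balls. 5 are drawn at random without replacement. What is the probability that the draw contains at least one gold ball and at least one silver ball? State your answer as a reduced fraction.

3965/7192

There are C(32,5) = 201376 possible draws.
By inclusion-exclusion on the complements, draws missing all gold or all silver: C(19,5) + C(27,5) − C(14,5) = 11628 + 80730 − 2002 = 90356.
So draws with at least one of each: 201376 − 90356 = 111020, probability 111020/201376 = 3965/7192.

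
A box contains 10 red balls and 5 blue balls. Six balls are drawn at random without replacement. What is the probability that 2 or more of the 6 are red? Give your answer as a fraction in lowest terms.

Total selections: C(15,6) = 5005.
The complement is exactly 1 red: C(10,1)·C(5,5) = 10.
Probability = 1 − 10/5005 = 4995/5005 = 999/1001.

999/1001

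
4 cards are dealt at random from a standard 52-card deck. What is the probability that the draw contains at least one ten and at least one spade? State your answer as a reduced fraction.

There are C(52,4) = 270725 possible draws.
By inclusion-exclusion on the complements, draws missing all tens or all spades: C(48,4) + C(39,4) − C(36,4) = 194580 + 82251 − 58905 = 217926.
So draws with at least one of each: 270725 − 217926 = 52799, probability 52799/270725.

52799/270725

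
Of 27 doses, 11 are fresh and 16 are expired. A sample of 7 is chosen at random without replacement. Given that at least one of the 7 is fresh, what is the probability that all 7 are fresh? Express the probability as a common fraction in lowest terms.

3/7969

Work in counts. Selections with at least one fresh: C(27,7) − C(16,7) = 888030 − 11440 = 876590.
Of those, selections where all 7 are fresh: C(11,7) = 330.
Conditional probability = 330/876590 = 3/7969.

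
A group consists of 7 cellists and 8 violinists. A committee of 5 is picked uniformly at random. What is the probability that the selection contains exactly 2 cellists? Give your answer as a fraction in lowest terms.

56/143

There are C(15,5) = 3003 ways to choose 5 from 15.
Selections with exactly 2 cellists: choose 2 of the 7 cellists and 3 of the 8 violinists, C(7,2)·C(8,3) = 21·56 = 1176.
Probability = 1176/3003 = 56/143.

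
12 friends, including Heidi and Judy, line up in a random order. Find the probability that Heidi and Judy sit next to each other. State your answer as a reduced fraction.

There are 12! = 479001600 arrangements.
Treat Heidi and Judy as a block: 11! arrangements of the blocks × 2 orders within the block = 2·39916800 = 79833600.
Probability = 79833600/479001600 = 1/6.

1/6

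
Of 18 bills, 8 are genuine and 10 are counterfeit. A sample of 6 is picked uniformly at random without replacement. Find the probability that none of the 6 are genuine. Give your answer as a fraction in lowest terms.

There are C(18,6) = 18564 possible selections.
Selections with no genuine (all counterfeit): C(10,6) = 210.
Probability = 210/18564 = 5/442.

5/442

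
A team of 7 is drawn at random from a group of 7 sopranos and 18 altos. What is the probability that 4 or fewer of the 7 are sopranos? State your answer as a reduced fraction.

23868/24035

Total selections: C(25,7) = 480700.
Count the complement (more than 4 sopranos): C(7,5)·C(18,2) + C(7,6)·C(18,1) + C(7,7)·C(18,0) = 3213 + 126 + 1 = 3340.
Probability = 1 − 3340/480700 = 477360/480700 = 23868/24035.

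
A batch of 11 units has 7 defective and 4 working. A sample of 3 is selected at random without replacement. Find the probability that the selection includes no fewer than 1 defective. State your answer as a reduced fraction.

There are C(11,3) = 165 ways to choose the 3.
Favorable selections (no fewer than 1 defective): C(7,1)·C(4,2) + C(7,2)·C(4,1) + C(7,3)·C(4,0) = 42 + 84 + 35 = 161.
Probability = 161/165.

161/165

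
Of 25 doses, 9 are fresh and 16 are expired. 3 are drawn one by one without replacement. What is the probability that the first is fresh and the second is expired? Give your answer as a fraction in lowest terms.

Multiply the conditional probabilities at each draw: 9/25 · 16/24 = 144/600 = 6/25.

6/25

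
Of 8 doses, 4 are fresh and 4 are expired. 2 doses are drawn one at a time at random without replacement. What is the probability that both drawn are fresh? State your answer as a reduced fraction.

3/14

Multiply the conditional probabilities at each draw: 4/8 · 3/7 = 12/56 = 3/14.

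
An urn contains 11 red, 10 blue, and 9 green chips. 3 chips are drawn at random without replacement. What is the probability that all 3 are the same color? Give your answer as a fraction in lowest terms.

There are C(30,3) = 4060 ways to draw 3 chips.
All same color: C(11,3) + C(10,3) + C(9,3) = 165 + 120 + 84 = 369.
Probability = 369/4060.

369/4060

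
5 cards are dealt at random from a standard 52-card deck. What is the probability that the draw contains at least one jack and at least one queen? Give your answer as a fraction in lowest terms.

6509/64974

There are C(52,5) = 2598960 possible draws.
By inclusion-exclusion on the complements, draws missing all jacks or all queens: C(48,5) + C(48,5) − C(44,5) = 1712304 + 1712304 − 1086008 = 2338600.
So draws with at least one of each: 2598960 − 2338600 = 260360, probability 260360/2598960 = 6509/64974.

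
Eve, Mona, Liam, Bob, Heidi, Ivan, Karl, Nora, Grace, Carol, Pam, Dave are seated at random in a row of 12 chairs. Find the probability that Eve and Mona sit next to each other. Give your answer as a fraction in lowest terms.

There are 12! = 479001600 arrangements.
Treat Eve and Mona as a block: 11! arrangements of the blocks × 2 orders within the block = 2·39916800 = 79833600.
Probability = 79833600/479001600 = 1/6.

1/6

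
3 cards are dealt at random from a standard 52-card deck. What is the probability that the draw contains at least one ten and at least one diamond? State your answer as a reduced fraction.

33/260

There are C(52,3) = 22100 possible draws.
By inclusion-exclusion on the complements, draws missing all tens or all diamonds: C(48,3) + C(39,3) − C(36,3) = 17296 + 9139 − 7140 = 19295.
So draws with at least one of each: 22100 − 19295 = 2805, probability 2805/22100 = 33/260.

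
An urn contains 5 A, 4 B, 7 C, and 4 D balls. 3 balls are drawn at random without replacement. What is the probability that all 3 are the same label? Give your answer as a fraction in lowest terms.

53/1140

There are C(20,3) = 1140 ways to draw 3 balls.
All same label: C(5,3) + C(4,3) + C(7,3) + C(4,3) = 10 + 4 + 35 + 4 = 53.
Probability = 53/1140.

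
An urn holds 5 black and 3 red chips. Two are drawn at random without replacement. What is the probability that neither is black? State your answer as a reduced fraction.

There are C(8,2) = 28 possible selections.
Selections with no black (all red): C(3,2) = 3.
Probability = 3/28.

3/28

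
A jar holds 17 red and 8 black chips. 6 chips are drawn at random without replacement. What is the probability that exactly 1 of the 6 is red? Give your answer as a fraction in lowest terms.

34/6325

The sample space is all 6-subsets of the 25: C(25,6) = 177100.
Selections with exactly 1 red: choose 1 of the 17 red and 5 of the 8 black, C(17,1)·C(8,5) = 17·56 = 952.
Probability = 952/177100 = 34/6325.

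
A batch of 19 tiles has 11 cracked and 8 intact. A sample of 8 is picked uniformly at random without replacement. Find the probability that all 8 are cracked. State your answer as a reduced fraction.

55/25194

There are C(19,8) = 75582 possible selections.
Selections with all cracked: C(11,8) = 165.
Probability = 165/75582 = 55/25194.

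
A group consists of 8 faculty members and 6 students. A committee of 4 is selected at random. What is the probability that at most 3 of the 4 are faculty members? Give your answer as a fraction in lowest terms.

133/143

Total selections: C(14,4) = 1001.
The complement is exactly 4 faculty members: C(8,4)·C(6,0) = 70.
Probability = 1 − 70/1001 = 931/1001 = 133/143.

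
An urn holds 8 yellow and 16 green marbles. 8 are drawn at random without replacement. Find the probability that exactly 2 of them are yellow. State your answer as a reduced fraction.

20384/66861

The sample space is all 8-subsets of the 24: C(24,8) = 735471.
Selections with exactly 2 yellow: choose 2 of the 8 yellow and 6 of the 16 green, C(8,2)·C(16,6) = 28·8008 = 224224.
Probability = 224224/735471 = 20384/66861.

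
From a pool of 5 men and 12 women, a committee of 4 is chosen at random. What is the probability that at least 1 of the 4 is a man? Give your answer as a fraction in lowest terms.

377/476

There are C(17,4) = 2380 ways to choose the 4.
The complement is all 4 are women: C(12,4) = 495.
Probability = 1 − 495/2380 = 1885/2380 = 377/476.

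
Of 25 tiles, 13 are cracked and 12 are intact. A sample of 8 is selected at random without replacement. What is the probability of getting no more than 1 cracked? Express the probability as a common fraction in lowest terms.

109/10925

Total selections: C(25,8) = 1081575.
Favorable selections (no more than 1 cracked): C(13,0)·C(12,8) + C(13,1)·C(12,7) = 495 + 10296 = 10791.
Probability = 10791/1081575 = 109/10925.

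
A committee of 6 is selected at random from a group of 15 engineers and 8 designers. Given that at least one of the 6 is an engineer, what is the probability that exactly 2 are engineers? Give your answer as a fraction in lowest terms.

Work in counts. Selections with at least one engineer: C(23,6) − C(8,6) = 100947 − 28 = 100919.
Of those, selections where exactly 2 are engineers: C(15,2)·C(8,4) = 105·70 = 7350.
Conditional probability = 7350/100919 = 1050/14417.

1050/14417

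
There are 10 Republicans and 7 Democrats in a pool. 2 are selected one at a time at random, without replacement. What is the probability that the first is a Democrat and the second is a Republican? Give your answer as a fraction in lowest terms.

35/136

Multiply the conditional probabilities at each draw: 7/17 · 10/16 = 70/272 = 35/136.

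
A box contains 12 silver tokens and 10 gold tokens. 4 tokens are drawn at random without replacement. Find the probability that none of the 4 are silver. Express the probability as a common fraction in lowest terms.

There are C(22,4) = 7315 possible selections.
Selections with no silver (all gold): C(10,4) = 210.
Probability = 210/7315 = 6/209.

6/209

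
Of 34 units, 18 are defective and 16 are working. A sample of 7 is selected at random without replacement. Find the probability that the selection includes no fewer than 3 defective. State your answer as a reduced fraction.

There are C(34,7) = 5379616 ways to choose the 7.
Count the complement (fewer than 3 defective): C(18,0)·C(16,7) + C(18,1)·C(16,6) + C(18,2)·C(16,5) = 11440 + 144144 + 668304 = 823888.
Probability = 1 − 823888/5379616 = 4555728/5379616 = 16749/19778.

16749/19778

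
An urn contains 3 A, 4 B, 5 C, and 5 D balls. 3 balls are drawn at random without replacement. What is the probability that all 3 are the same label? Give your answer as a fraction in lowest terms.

There are C(17,3) = 680 ways to draw 3 balls.
All same label: C(3,3) + C(4,3) + C(5,3) + C(5,3) = 1 + 4 + 10 + 10 = 25.
Probability = 25/680 = 5/136.

5/136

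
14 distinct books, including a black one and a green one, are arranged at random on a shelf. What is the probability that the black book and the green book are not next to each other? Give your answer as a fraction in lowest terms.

There are 14! = 87178291200 arrangements.
Arrangements with the black book and the green book adjacent: 2·13! = 12454041600.
So not adjacent: 87178291200 − 12454041600 = 74724249600, probability 74724249600/87178291200 = 6/7.

6/7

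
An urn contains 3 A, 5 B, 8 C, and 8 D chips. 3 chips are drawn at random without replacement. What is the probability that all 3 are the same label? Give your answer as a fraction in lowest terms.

123/2024

There are C(24,3) = 2024 ways to draw 3 chips.
All same label: C(3,3) + C(5,3) + C(8,3) + C(8,3) = 1 + 10 + 56 + 56 = 123.
Probability = 123/2024.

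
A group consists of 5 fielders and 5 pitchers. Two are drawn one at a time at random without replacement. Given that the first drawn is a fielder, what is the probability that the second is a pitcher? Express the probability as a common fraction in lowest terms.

5/9

After removing one fielder, 9 remain: 4 fielders and 5 pitchers.
So the probability the next is a pitcher is 5/9.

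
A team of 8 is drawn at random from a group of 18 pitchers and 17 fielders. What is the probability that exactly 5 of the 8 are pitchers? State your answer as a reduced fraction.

2448/9889

The sample space is all 8-subsets of the 35: C(35,8) = 23535820.
Selections with exactly 5 pitchers: choose 5 of the 18 pitchers and 3 of the 17 fielders, C(18,5)·C(17,3) = 8568·680 = 5826240.
Probability = 5826240/23535820 = 2448/9889.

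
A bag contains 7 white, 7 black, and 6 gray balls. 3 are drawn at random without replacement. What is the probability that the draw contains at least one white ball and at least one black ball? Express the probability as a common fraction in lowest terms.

There are C(20,3) = 1140 possible draws.
By inclusion-exclusion on the complements, draws missing all white or all black: C(13,3) + C(13,3) − C(6,3) = 286 + 286 − 20 = 552.
So draws with at least one of each: 1140 − 552 = 588, probability 588/1140 = 49/95.

49/95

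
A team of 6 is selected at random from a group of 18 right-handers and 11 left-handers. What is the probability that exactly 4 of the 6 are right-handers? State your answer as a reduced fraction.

The sample space is all 6-subsets of the 29: C(29,6) = 475020.
Selections with exactly 4 right-handers: choose 4 of the 18 right-handers and 2 of the 11 left-handers, C(18,4)·C(11,2) = 3060·55 = 168300.
Probability = 168300/475020 = 935/2639.

935/2639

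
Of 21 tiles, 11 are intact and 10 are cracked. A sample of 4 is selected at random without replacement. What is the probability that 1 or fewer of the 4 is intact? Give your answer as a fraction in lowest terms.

34/133

There are C(21,4) = 5985 ways to choose the 4.
Favorable selections (1 or fewer intact): C(11,0)·C(10,4) + C(11,1)·C(10,3) = 210 + 1320 = 1530.
Probability = 1530/5985 = 34/133.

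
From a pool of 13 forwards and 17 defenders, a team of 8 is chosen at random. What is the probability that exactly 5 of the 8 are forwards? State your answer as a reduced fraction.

1496/10005

Total number of selections: C(30,8) = 5852925.
Selections with exactly 5 forwards: choose 5 of the 13 forwards and 3 of the 17 defenders, C(13,5)·C(17,3) = 1287·680 = 875160.
Probability = 875160/5852925 = 1496/10005.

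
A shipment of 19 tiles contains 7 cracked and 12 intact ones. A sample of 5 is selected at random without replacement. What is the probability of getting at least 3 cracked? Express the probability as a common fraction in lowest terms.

There are C(19,5) = 11628 ways to choose the 5.
Favorable selections (at least 3 cracked): C(7,3)·C(12,2) + C(7,4)·C(12,1) + C(7,5)·C(12,0) = 2310 + 420 + 21 = 2751.
Probability = 2751/11628 = 917/3876.

917/3876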